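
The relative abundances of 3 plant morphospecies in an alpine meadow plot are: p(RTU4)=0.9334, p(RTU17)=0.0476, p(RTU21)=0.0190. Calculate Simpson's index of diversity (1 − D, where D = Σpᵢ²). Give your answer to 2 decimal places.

D = 0.9334² + 0.0476² + 0.019² = 0.8712 + 0.0023 + 0.0004 = 0.8739 (working shown to 4 dp, full precision carried).
So 1 − D = 0.1261, i.e. 0.13 to 2 decimal places.

0.13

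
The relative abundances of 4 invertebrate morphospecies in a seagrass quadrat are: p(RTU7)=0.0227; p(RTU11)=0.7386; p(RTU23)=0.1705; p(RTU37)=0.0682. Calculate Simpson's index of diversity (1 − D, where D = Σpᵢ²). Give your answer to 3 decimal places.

D = 0.0227² + 0.7386² + 0.1705² + 0.0682² = 0.00052 + 0.54553 + 0.02907 + 0.00465 = 0.57977 (working shown to 5 dp, full precision carried).
So 1 − D = 0.42023, i.e. 0.420 to 3 decimal places.

0.420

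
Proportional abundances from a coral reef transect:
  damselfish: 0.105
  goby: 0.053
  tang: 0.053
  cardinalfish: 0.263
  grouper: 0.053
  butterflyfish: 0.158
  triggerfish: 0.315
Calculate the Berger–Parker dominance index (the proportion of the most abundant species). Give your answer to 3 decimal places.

The largest proportion is 0.315, i.e. d = 0.315 to 3 decimal places.

0.315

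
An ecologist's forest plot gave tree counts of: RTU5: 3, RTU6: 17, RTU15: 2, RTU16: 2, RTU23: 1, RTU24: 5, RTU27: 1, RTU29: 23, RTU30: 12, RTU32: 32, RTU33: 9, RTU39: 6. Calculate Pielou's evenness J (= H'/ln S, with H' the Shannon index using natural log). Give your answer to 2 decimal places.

Total N = 3+17+2+2+1+5+1+23+12+32+9+6 = 113, so the proportions are 0.0265, 0.1504, 0.0177, 0.0177, 0.0088, 0.0442, 0.0088, 0.2035, 0.1062, 0.2832, 0.0796, 0.0531 (working shown to 4 dp, full precision carried).
H' = −Σ pᵢ ln pᵢ = −((-0.0963) + (-0.2850) + (-0.0714) + (-0.0714) + (-0.0418) + (-0.1380) + (-0.0418) + (-0.3240) + (-0.2381) + (-0.3573) + (-0.2015) + (-0.1559)) = 2.0226.
With S = 12 species, ln S = 2.4849, so J = 2.0226/2.4849 = 0.8139, i.e. 0.81 to 2 decimal places.

0.81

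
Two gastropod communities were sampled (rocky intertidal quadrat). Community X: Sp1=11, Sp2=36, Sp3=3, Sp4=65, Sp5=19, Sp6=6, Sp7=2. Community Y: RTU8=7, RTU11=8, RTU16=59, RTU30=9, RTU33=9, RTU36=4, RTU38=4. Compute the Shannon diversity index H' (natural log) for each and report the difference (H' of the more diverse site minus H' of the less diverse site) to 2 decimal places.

Community X: N=142, proportions 0.07746, 0.25352, 0.02113, 0.45775, 0.1338, 0.04225, 0.01408, giving H' = 1.44811 (working shown to 5 dp, full precision carried).
Community Y: N=100, proportions 0.07, 0.08, 0.59, 0.09, 0.09, 0.04, 0.04, giving H' = 1.39045.
Difference = |1.44811 − 1.39045| = 0.05766, i.e. 0.06 to 2 decimal places.

0.06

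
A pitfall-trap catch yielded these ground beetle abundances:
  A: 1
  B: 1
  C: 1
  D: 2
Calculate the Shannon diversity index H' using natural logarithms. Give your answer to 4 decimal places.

Total N = 1+1+1+2 = 5, so the proportions are 0.2, 0.2, 0.2, 0.4 (working shown to 6 dp, full precision carried).
Each pᵢ ln pᵢ term: 0.2×(-1.609438)=-0.321888, 0.2×(-1.609438)=-0.321888, 0.2×(-1.609438)=-0.321888, 0.4×(-0.916291)=-0.366516.
Sum = -1.332179, so H' = 1.3322.

1.3322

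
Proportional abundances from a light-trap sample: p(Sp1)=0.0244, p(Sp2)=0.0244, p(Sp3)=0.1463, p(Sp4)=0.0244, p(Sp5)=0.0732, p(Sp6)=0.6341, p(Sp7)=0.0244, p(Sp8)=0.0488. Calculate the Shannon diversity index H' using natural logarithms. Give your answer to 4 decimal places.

Each pᵢ ln pᵢ term (working shown to 6 dp, full precision carried): 0.0244×(-3.713172)=-0.090601, 0.0244×(-3.713172)=-0.090601, 0.1463×(-1.922096)=-0.281203, 0.0244×(-3.713172)=-0.090601, 0.0732×(-2.614560)=-0.191386, 0.6341×(-0.455549)=-0.288863, 0.0244×(-3.713172)=-0.090601, 0.0488×(-3.020025)=-0.147377.
Sum = -1.271235, so H' = 1.2712.

1.2712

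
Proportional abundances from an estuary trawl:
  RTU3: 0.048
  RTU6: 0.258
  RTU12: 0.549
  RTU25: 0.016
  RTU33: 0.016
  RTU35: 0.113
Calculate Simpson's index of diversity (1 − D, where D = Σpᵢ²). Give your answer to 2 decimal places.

0.62

D = 0.048² + 0.258² + 0.549² + 0.016² + 0.016² + 0.113² = 0.0023 + 0.0666 + 0.3014 + 0.0003 + 0.0003 + 0.0128 = 0.3836 (working shown to 4 dp, full precision carried).
So 1 − D = 0.6164, i.e. 0.62 to 2 decimal places.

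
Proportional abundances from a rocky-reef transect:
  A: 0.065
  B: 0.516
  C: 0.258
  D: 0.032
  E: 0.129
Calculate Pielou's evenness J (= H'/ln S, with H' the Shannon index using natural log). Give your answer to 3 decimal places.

H' = −Σ pᵢ ln pᵢ = −((-0.17767) + (-0.34141) + (-0.34954) + (-0.11014) + (-0.26418)) = 1.24295 (working shown to 5 dp, full precision carried).
With S = 5 species, ln S = 1.60944, so J = 1.24295/1.60944 = 0.77229, i.e. 0.772 to 3 decimal places.

0.772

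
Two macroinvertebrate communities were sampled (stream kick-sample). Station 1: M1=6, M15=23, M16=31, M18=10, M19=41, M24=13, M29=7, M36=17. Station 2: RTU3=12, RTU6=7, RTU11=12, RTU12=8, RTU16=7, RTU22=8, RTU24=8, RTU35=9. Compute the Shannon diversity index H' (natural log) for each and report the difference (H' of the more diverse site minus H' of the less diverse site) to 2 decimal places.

0.17

Station 1: N=148, proportions 0.0405, 0.1554, 0.2095, 0.0676, 0.277, 0.0878, 0.0473, 0.1149, giving H' = 1.8909 (working shown to 4 dp, full precision carried).
Station 2: N=71, proportions 0.169, 0.0986, 0.169, 0.1127, 0.0986, 0.1127, 0.1127, 0.1268, giving H' = 2.0576.
Difference = |1.8909 − 2.0576| = 0.1667, i.e. 0.17 to 2 decimal places.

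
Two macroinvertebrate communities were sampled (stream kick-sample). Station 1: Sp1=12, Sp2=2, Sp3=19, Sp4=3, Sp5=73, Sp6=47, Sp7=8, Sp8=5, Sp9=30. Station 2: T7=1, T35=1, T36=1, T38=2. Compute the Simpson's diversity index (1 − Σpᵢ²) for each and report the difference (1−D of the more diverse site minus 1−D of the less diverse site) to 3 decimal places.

0.052

Station 1: N=199, proportions 0.0603, 0.01005, 0.09548, 0.01508, 0.36683, 0.23618, 0.0402, 0.02513, 0.15075, giving 1−D = 0.77160 (working shown to 5 dp, full precision carried).
Station 2: N=5, proportions 0.2, 0.2, 0.2, 0.4, giving 1−D = 0.72000.
Difference = |0.77160 − 0.72000| = 0.05160, i.e. 0.052 to 3 decimal places.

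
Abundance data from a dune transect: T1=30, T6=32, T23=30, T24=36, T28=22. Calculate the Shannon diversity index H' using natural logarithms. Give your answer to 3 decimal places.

1.597

Total N = 30+32+30+36+22 = 150, so the proportions are 0.2, 0.21333, 0.2, 0.24, 0.14667 (working shown to 5 dp, full precision carried).
Each pᵢ ln pᵢ term: 0.2×(-1.60944)=-0.32189, 0.21333×(-1.54490)=-0.32958, 0.2×(-1.60944)=-0.32189, 0.24×(-1.42712)=-0.34251, 0.14667×(-1.91959)=-0.28154.
Sum = -1.59740, so H' = 1.597.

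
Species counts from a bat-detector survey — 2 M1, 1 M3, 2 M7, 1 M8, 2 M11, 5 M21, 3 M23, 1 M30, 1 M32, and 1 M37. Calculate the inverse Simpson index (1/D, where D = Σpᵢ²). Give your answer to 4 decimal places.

Total N = 2+1+2+1+2+5+3+1+1+1 = 19, so the proportions are 0.10526316, 0.05263158, 0.10526316, 0.05263158, 0.10526316, 0.26315789, 0.15789474, 0.05263158, 0.05263158, 0.05263158 (working shown to 8 dp, full precision carried).
D = 0.10526316² + 0.05263158² + 0.10526316² + 0.05263158² + 0.10526316² + 0.26315789² + 0.15789474² + 0.05263158² + 0.05263158² + 0.05263158² = 0.01108033 + 0.00277008 + 0.01108033 + 0.00277008 + 0.01108033 + 0.06925208 + 0.02493075 + 0.00277008 + 0.00277008 + 0.00277008 = 0.14127424.
So 1/D = 7.078431, i.e. 7.0784 to 4 decimal places.

7.0784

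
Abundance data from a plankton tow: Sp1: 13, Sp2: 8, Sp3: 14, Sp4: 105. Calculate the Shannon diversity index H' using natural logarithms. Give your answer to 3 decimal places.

0.830

Total N = 13+8+14+105 = 140, so the proportions are 0.09286, 0.05714, 0.1, 0.75 (working shown to 5 dp, full precision carried).
Each pᵢ ln pᵢ term: 0.09286×(-2.37669)=-0.22069, 0.05714×(-2.86220)=-0.16355, 0.1×(-2.30259)=-0.23026, 0.75×(-0.28768)=-0.21576.
Sum = -0.83027, so H' = 0.830.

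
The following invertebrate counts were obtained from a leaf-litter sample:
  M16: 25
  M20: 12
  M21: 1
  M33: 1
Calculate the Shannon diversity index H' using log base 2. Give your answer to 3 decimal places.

Total N = 25+12+1+1 = 39, so the proportions are 0.64103, 0.30769, 0.02564, 0.02564 (working shown to 5 dp, full precision carried).
Each pᵢ log₂ pᵢ term: 0.64103×(-0.64155)=-0.41125, 0.30769×(-1.70044)=-0.52321, 0.02564×(-5.28540)=-0.13552, 0.02564×(-5.28540)=-0.13552.
Sum = -1.20551, so H' = 1.206.

1.206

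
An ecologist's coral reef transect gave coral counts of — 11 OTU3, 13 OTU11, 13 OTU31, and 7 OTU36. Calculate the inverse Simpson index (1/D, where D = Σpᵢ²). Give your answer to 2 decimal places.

3.81

Total N = 11+13+13+7 = 44, so the proportions are 0.25, 0.295455, 0.295455, 0.159091 (working shown to 6 dp, full precision carried).
D = 0.25² + 0.295455² + 0.295455² + 0.159091² = 0.062500 + 0.087293 + 0.087293 + 0.025310 = 0.262397.
So 1/D = 3.8110, i.e. 3.81 to 2 decimal places.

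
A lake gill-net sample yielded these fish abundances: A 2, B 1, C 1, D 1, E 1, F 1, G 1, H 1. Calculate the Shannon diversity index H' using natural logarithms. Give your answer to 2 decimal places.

Total N = 2+1+1+1+1+1+1+1 = 9, so the proportions are 0.2222, 0.1111, 0.1111, 0.1111, 0.1111, 0.1111, 0.1111, 0.1111 (working shown to 4 dp, full precision carried).
Each pᵢ ln pᵢ term: 0.2222×(-1.5041)=-0.3342, 0.1111×(-2.1972)=-0.2441, 0.1111×(-2.1972)=-0.2441, 0.1111×(-2.1972)=-0.2441, 0.1111×(-2.1972)=-0.2441, 0.1111×(-2.1972)=-0.2441, 0.1111×(-2.1972)=-0.2441, 0.1111×(-2.1972)=-0.2441.
Sum = -2.0432, so H' = 2.04.

2.04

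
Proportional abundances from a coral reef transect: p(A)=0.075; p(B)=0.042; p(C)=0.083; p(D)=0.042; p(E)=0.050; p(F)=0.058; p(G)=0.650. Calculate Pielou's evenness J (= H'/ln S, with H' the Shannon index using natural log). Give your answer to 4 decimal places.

H' = −Σ pᵢ ln pᵢ = −((-0.194270) + (-0.133144) + (-0.206580) + (-0.133144) + (-0.149787) + (-0.165144) + (-0.280009)) = 1.262077 (working shown to 6 dp, full precision carried).
With S = 7 species, ln S = 1.945910, so J = 1.262077/1.945910 = 0.648579, i.e. 0.6486 to 4 decimal places.

0.6486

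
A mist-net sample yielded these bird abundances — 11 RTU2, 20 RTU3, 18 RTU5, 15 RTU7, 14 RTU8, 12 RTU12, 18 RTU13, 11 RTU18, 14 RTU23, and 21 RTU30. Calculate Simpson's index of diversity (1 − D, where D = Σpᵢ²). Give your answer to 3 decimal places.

Total N = 11+20+18+15+14+12+18+11+14+21 = 154, so the proportions are 0.07143, 0.12987, 0.11688, 0.0974, 0.09091, 0.07792, 0.11688, 0.07143, 0.09091, 0.13636 (working shown to 5 dp, full precision carried).
D = 0.07143² + 0.12987² + 0.11688² + 0.0974² + 0.09091² + 0.07792² + 0.11688² + 0.07143² + 0.09091² + 0.13636² = 0.00510 + 0.01687 + 0.01366 + 0.00949 + 0.00826 + 0.00607 + 0.01366 + 0.00510 + 0.00826 + 0.01860 = 0.10508.
So 1 − D = 0.89492, i.e. 0.895 to 3 decimal places.

0.895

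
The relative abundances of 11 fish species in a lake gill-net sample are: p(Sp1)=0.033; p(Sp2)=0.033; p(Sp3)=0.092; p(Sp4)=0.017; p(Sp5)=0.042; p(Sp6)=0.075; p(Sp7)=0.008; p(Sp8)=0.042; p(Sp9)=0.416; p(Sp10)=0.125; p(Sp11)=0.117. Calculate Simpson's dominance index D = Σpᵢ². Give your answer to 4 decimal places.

0.2225

D = 0.033² + 0.033² + 0.092² + 0.017² + 0.042² + 0.075² + 0.008² + 0.042² + 0.416² + 0.125² + 0.117² = 0.001089 + 0.001089 + 0.008464 + 0.000289 + 0.001764 + 0.005625 + 0.000064 + 0.001764 + 0.173056 + 0.015625 + 0.013689 = 0.222518 (working shown to 6 dp, full precision carried).
To 4 decimal places, D = 0.2225.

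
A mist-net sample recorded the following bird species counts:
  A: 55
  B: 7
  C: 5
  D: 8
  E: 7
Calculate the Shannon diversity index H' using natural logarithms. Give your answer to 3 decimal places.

1.086

Total N = 55+7+5+8+7 = 82, so the proportions are 0.67073, 0.08537, 0.06098, 0.09756, 0.08537 (working shown to 5 dp, full precision carried).
Each pᵢ ln pᵢ term: 0.67073×(-0.39939)=-0.26788, 0.08537×(-2.46081)=-0.21007, 0.06098×(-2.79728)=-0.17057, 0.09756×(-2.32728)=-0.22705, 0.08537×(-2.46081)=-0.21007.
Sum = -1.08564, so H' = 1.086.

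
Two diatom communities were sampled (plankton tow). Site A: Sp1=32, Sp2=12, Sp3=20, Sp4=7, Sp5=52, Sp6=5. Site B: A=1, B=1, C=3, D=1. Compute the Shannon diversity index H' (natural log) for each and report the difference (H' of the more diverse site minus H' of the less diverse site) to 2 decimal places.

0.27

Site A: N=128, proportions 0.25, 0.0938, 0.1562, 0.0547, 0.4062, 0.0391, giving H' = 1.5101 (working shown to 4 dp, full precision carried).
Site B: N=6, proportions 0.1667, 0.1667, 0.5, 0.1667, giving H' = 1.2425.
Difference = |1.5101 − 1.2425| = 0.2676, i.e. 0.27 to 2 decimal places.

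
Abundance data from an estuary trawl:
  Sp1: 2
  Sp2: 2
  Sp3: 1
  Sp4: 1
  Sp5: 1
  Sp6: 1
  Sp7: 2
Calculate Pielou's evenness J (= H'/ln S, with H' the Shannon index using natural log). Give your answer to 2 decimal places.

Total N = 2+2+1+1+1+1+2 = 10, so the proportions are 0.2, 0.2, 0.1, 0.1, 0.1, 0.1, 0.2 (working shown to 4 dp, full precision carried).
H' = −Σ pᵢ ln pᵢ = −((-0.3219) + (-0.3219) + (-0.2303) + (-0.2303) + (-0.2303) + (-0.2303) + (-0.3219)) = 1.8867.
With S = 7 species, ln S = 1.9459, so J = 1.8867/1.9459 = 0.9696, i.e. 0.97 to 2 decimal places.

0.97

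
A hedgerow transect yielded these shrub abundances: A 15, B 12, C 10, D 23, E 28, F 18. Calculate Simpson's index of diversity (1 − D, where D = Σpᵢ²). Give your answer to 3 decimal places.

Total N = 15+12+10+23+28+18 = 106, so the proportions are 0.14151, 0.11321, 0.09434, 0.21698, 0.26415, 0.16981 (working shown to 5 dp, full precision carried).
D = 0.14151² + 0.11321² + 0.09434² + 0.21698² + 0.26415² + 0.16981² = 0.02002 + 0.01282 + 0.00890 + 0.04708 + 0.06978 + 0.02884 = 0.18743.
So 1 − D = 0.81257, i.e. 0.813 to 3 decimal places.

0.813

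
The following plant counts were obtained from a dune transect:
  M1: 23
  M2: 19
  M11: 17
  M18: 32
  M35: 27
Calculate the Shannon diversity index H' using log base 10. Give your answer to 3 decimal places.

0.688

Total N = 23+19+17+32+27 = 118, so the proportions are 0.19492, 0.16102, 0.14407, 0.27119, 0.22881 (working shown to 5 dp, full precision carried).
Each pᵢ log₁₀ pᵢ term: 0.19492×(-0.71015)=-0.13842, 0.16102×(-0.79313)=-0.12771, 0.14407×(-0.84143)=-0.12122, 0.27119×(-0.56673)=-0.15369, 0.22881×(-0.64052)=-0.14656.
Sum = -0.68760, so H' = 0.688.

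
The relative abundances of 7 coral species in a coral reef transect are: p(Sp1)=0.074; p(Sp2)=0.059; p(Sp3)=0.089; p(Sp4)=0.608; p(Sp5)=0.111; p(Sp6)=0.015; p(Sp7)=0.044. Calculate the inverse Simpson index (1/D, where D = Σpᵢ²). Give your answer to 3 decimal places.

D = 0.074² + 0.059² + 0.089² + 0.608² + 0.111² + 0.015² + 0.044² = 0.005476 + 0.003481 + 0.007921 + 0.369664 + 0.012321 + 0.000225 + 0.001936 = 0.401024 (working shown to 6 dp, full precision carried).
So 1/D = 2.49362, i.e. 2.494 to 3 decimal places.

2.494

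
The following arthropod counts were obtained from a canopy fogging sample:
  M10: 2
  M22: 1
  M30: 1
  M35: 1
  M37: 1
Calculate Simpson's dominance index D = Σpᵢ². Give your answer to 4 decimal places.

Total N = 2+1+1+1+1 = 6, so the proportions are 0.333333, 0.166667, 0.166667, 0.166667, 0.166667 (working shown to 6 dp, full precision carried).
D = 0.333333² + 0.166667² + 0.166667² + 0.166667² + 0.166667² = 0.111111 + 0.027778 + 0.027778 + 0.027778 + 0.027778 = 0.222222.
To 4 decimal places, D = 0.2222.

0.2222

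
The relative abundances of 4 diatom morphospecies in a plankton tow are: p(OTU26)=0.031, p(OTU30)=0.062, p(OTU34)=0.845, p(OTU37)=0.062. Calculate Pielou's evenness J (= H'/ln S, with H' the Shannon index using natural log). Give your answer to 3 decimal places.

H' = −Σ pᵢ ln pᵢ = −((-0.10769) + (-0.17240) + (-0.14231) + (-0.17240)) = 0.59480 (working shown to 5 dp, full precision carried).
With S = 4 species, ln S = 1.38629, so J = 0.59480/1.38629 = 0.42906, i.e. 0.429 to 3 decimal places.

0.429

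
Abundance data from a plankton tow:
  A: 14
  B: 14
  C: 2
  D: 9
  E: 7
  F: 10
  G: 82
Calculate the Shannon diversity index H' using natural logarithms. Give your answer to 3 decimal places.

Total N = 14+14+2+9+7+10+82 = 138, so the proportions are 0.10145, 0.10145, 0.01449, 0.06522, 0.05072, 0.07246, 0.5942 (working shown to 5 dp, full precision carried).
Each pᵢ ln pᵢ term: 0.10145×(-2.28820)=-0.23214, 0.10145×(-2.28820)=-0.23214, 0.01449×(-4.23411)=-0.06136, 0.06522×(-2.73003)=-0.17805, 0.05072×(-2.98134)=-0.15123, 0.07246×(-2.62467)=-0.19019, 0.5942×(-0.52053)=-0.30930.
Sum = -1.35440, so H' = 1.354.

1.354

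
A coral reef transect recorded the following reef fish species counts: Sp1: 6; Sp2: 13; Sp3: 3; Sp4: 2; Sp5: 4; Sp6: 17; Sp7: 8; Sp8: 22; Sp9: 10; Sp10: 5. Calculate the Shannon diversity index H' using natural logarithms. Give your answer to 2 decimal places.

2.08

Total N = 6+13+3+2+4+17+8+22+10+5 = 90, so the proportions are 0.0667, 0.1444, 0.0333, 0.0222, 0.0444, 0.1889, 0.0889, 0.2444, 0.1111, 0.0556 (working shown to 4 dp, full precision carried).
Each pᵢ ln pᵢ term: 0.0667×(-2.7081)=-0.1805, 0.1444×(-1.9349)=-0.2795, 0.0333×(-3.4012)=-0.1134, 0.0222×(-3.8067)=-0.0846, 0.0444×(-3.1135)=-0.1384, 0.1889×(-1.6666)=-0.3148, 0.0889×(-2.4204)=-0.2151, 0.2444×(-1.4088)=-0.3444, 0.1111×(-2.1972)=-0.2441, 0.0556×(-2.8904)=-0.1606.
Sum = -2.0754, so H' = 2.08.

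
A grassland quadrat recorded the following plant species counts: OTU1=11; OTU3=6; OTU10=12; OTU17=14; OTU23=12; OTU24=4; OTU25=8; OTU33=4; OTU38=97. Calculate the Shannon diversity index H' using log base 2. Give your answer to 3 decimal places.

2.195

Total N = 11+6+12+14+12+4+8+4+97 = 168, so the proportions are 0.06548, 0.03571, 0.07143, 0.08333, 0.07143, 0.02381, 0.04762, 0.02381, 0.57738 (working shown to 5 dp, full precision carried).
Each pᵢ log₂ pᵢ term: 0.06548×(-3.93289)=-0.25751, 0.03571×(-4.80735)=-0.17169, 0.07143×(-3.80735)=-0.27195, 0.08333×(-3.58496)=-0.29875, 0.07143×(-3.80735)=-0.27195, 0.02381×(-5.39232)=-0.12839, 0.04762×(-4.39232)=-0.20916, 0.02381×(-5.39232)=-0.12839, 0.57738×(-0.79240)=-0.45752.
Sum = -2.19531, so H' = 2.195.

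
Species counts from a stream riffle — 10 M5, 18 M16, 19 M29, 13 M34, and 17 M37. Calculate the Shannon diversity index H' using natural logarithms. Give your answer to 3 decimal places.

Total N = 10+18+19+13+17 = 77, so the proportions are 0.12987, 0.23377, 0.24675, 0.16883, 0.22078 (working shown to 5 dp, full precision carried).
Each pᵢ ln pᵢ term: 0.12987×(-2.04122)=-0.26509, 0.23377×(-1.45343)=-0.33976, 0.24675×(-1.39937)=-0.34530, 0.16883×(-1.77886)=-0.30033, 0.22078×(-1.51059)=-0.33351.
Sum = -1.58399, so H' = 1.584.

1.584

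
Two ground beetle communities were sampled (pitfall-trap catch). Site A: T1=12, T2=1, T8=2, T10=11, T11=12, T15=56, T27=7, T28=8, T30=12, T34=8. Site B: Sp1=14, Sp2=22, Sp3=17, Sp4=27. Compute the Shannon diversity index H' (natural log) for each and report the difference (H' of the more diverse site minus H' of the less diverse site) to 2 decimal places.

0.48

Site A: N=129, proportions 0.093, 0.0078, 0.0155, 0.0853, 0.093, 0.4341, 0.0543, 0.062, 0.093, 0.062, giving H' = 1.8402 (working shown to 4 dp, full precision carried).
Site B: N=80, proportions 0.175, 0.275, 0.2125, 0.3375, giving H' = 1.3558.
Difference = |1.8402 − 1.3558| = 0.4844, i.e. 0.48 to 2 decimal places.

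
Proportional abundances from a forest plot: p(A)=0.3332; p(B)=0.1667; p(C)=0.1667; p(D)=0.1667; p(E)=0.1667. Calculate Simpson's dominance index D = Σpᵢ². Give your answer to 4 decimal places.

0.2222

D = 0.3332² + 0.1667² + 0.1667² + 0.1667² + 0.1667² = 0.111022 + 0.027789 + 0.027789 + 0.027789 + 0.027789 = 0.222178 (working shown to 6 dp, full precision carried).
To 4 decimal places, D = 0.2222.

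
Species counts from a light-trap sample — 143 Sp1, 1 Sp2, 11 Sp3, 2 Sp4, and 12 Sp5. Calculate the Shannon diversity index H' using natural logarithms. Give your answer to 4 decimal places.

Total N = 143+1+11+2+12 = 169, so the proportions are 0.846154, 0.005917, 0.065089, 0.011834, 0.071006 (working shown to 6 dp, full precision carried).
Each pᵢ ln pᵢ term: 0.846154×(-0.167054)=-0.141353, 0.005917×(-5.129899)=-0.030354, 0.065089×(-2.732003)=-0.177823, 0.011834×(-4.436752)=-0.052506, 0.071006×(-2.644992)=-0.187810.
Sum = -0.589847, so H' = 0.5898.

0.5898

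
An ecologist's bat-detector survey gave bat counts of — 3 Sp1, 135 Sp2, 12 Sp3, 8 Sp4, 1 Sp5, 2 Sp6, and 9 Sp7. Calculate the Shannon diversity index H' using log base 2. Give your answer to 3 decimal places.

1.188

Total N = 3+135+12+8+1+2+9 = 170, so the proportions are 0.01765, 0.79412, 0.07059, 0.04706, 0.00588, 0.01176, 0.05294 (working shown to 5 dp, full precision carried).
Each pᵢ log₂ pᵢ term: 0.01765×(-5.82443)=-0.10278, 0.79412×(-0.33258)=-0.26410, 0.07059×(-3.82443)=-0.26996, 0.04706×(-4.40939)=-0.20750, 0.00588×(-7.40939)=-0.04358, 0.01176×(-6.40939)=-0.07540, 0.05294×(-4.23947)=-0.22444.
Sum = -1.18778, so H' = 1.188.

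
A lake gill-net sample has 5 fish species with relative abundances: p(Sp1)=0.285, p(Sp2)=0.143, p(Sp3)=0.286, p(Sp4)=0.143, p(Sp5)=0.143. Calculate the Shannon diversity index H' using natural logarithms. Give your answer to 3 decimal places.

1.550

Each pᵢ ln pᵢ term (working shown to 5 dp, full precision carried): 0.285×(-1.25527)=-0.35775, 0.143×(-1.94491)=-0.27812, 0.286×(-1.25176)=-0.35800, 0.143×(-1.94491)=-0.27812, 0.143×(-1.94491)=-0.27812.
Sum = -1.55012, so H' = 1.550.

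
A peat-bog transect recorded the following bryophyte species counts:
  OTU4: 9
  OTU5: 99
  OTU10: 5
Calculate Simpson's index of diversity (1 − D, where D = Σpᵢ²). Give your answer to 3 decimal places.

Total N = 9+99+5 = 113, so the proportions are 0.07965, 0.87611, 0.04425 (working shown to 5 dp, full precision carried).
D = 0.07965² + 0.87611² + 0.04425² = 0.00634 + 0.76756 + 0.00196 = 0.77586.
So 1 − D = 0.22414, i.e. 0.224 to 3 decimal places.

0.224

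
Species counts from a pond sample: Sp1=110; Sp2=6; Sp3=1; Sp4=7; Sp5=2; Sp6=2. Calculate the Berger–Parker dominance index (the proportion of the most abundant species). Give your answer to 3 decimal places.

0.859

Total N = 110+6+1+7+2+2 = 128, so the proportions are 0.85938, 0.04688, 0.00781, 0.05469, 0.01562, 0.01562 (working shown to 5 dp, full precision carried).
The largest proportion is 0.85938, i.e. d = 0.859 to 3 decimal places.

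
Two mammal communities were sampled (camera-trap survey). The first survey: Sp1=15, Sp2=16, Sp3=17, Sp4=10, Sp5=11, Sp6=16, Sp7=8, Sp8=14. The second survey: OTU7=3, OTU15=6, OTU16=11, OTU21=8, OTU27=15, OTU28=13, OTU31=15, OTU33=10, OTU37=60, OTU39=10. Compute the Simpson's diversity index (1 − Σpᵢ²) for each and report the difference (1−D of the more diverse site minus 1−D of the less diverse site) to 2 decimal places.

0.07

The first survey: N=107, proportions 0.1402, 0.1495, 0.1589, 0.0935, 0.1028, 0.1495, 0.0748, 0.1308, giving 1−D = 0.8684 (working shown to 4 dp, full precision carried).
The second survey: N=151, proportions 0.0199, 0.0397, 0.0728, 0.053, 0.0993, 0.0861, 0.0993, 0.0662, 0.3974, 0.0662, giving 1−D = 0.7961.
Difference = |0.8684 − 0.7961| = 0.0723, i.e. 0.07 to 2 decimal places.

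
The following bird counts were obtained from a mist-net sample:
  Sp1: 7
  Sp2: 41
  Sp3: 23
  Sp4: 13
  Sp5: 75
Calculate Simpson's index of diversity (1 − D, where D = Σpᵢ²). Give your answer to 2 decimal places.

Total N = 7+41+23+13+75 = 159, so the proportions are 0.044, 0.2579, 0.1447, 0.0818, 0.4717 (working shown to 4 dp, full precision carried).
D = 0.044² + 0.2579² + 0.1447² + 0.0818² + 0.4717² = 0.0019 + 0.0665 + 0.0209 + 0.0067 + 0.2225 = 0.3185.
So 1 − D = 0.6815, i.e. 0.68 to 2 decimal places.

0.68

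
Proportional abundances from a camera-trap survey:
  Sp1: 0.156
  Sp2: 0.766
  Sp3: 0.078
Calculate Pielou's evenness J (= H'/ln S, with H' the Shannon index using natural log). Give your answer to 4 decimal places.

0.6308

H' = −Σ pᵢ ln pᵢ = −((-0.289832) + (-0.204195) + (-0.198982)) = 0.693009 (working shown to 6 dp, full precision carried).
With S = 3 species, ln S = 1.098612, so J = 0.693009/1.098612 = 0.630804, i.e. 0.6308 to 4 decimal places.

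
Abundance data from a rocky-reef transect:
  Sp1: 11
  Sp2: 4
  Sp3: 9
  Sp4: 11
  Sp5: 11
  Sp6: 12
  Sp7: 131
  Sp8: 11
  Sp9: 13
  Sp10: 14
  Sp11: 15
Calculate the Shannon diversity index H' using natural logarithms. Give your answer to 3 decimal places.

Total N = 11+4+9+11+11+12+131+11+13+14+15 = 242, so the proportions are 0.04545, 0.01653, 0.03719, 0.04545, 0.04545, 0.04959, 0.54132, 0.04545, 0.05372, 0.05785, 0.06198 (working shown to 5 dp, full precision carried).
Each pᵢ ln pᵢ term: 0.04545×(-3.09104)=-0.14050, 0.01653×(-4.10264)=-0.06781, 0.03719×(-3.29171)=-0.12242, 0.04545×(-3.09104)=-0.14050, 0.04545×(-3.09104)=-0.14050, 0.04959×(-3.00403)=-0.14896, 0.54132×(-0.61374)=-0.33223, 0.04545×(-3.09104)=-0.14050, 0.05372×(-2.92399)=-0.15707, 0.05785×(-2.84988)=-0.16487, 0.06198×(-2.78089)=-0.17237.
Sum = -1.72774, so H' = 1.728.

1.728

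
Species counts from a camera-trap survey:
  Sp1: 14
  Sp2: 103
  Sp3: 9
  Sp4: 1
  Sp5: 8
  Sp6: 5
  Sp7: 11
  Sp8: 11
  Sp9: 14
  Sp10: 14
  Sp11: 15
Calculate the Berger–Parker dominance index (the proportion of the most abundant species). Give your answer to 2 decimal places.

0.50

Total N = 14+103+9+1+8+5+11+11+14+14+15 = 205, so the proportions are 0.0683, 0.5024, 0.0439, 0.0049, 0.039, 0.0244, 0.0537, 0.0537, 0.0683, 0.0683, 0.0732 (working shown to 4 dp, full precision carried).
The largest proportion is 0.5024, i.e. d = 0.50 to 2 decimal places.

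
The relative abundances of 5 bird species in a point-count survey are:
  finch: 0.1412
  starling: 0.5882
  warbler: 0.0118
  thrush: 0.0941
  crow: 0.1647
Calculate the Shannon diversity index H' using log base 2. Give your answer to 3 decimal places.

1.674

Each pᵢ log₂ pᵢ term (working shown to 5 dp, full precision carried): 0.1412×(-2.82419)=-0.39878, 0.5882×(-0.76562)=-0.45034, 0.0118×(-6.40507)=-0.07558, 0.0941×(-3.40966)=-0.32085, 0.1647×(-2.60209)=-0.42856.
Sum = -1.67411, so H' = 1.674.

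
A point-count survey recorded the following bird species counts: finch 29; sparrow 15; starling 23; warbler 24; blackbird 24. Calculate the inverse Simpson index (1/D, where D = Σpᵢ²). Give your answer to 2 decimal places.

4.81

Total N = 29+15+23+24+24 = 115, so the proportions are 0.252174, 0.130435, 0.2, 0.208696, 0.208696 (working shown to 6 dp, full precision carried).
D = 0.252174² + 0.130435² + 0.2² + 0.208696² + 0.208696² = 0.063592 + 0.017013 + 0.040000 + 0.043554 + 0.043554 = 0.207713.
So 1/D = 4.8143, i.e. 4.81 to 2 decimal places.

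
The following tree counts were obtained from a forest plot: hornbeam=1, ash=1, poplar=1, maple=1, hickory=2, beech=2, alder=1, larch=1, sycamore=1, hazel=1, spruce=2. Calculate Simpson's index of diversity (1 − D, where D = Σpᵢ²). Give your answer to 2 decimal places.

0.90

Total N = 1+1+1+1+2+2+1+1+1+1+2 = 14, so the proportions are 0.0714, 0.0714, 0.0714, 0.0714, 0.1429, 0.1429, 0.0714, 0.0714, 0.0714, 0.0714, 0.1429 (working shown to 4 dp, full precision carried).
D = 0.0714² + 0.0714² + 0.0714² + 0.0714² + 0.1429² + 0.1429² + 0.0714² + 0.0714² + 0.0714² + 0.0714² + 0.1429² = 0.0051 + 0.0051 + 0.0051 + 0.0051 + 0.0204 + 0.0204 + 0.0051 + 0.0051 + 0.0051 + 0.0051 + 0.0204 = 0.1020.
So 1 − D = 0.8980, i.e. 0.90 to 2 decimal places.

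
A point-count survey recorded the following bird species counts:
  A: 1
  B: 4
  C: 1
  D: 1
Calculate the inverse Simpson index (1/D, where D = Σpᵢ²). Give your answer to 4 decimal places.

Total N = 1+4+1+1 = 7, so the proportions are 0.1428571, 0.5714286, 0.1428571, 0.1428571 (working shown to 7 dp, full precision carried).
D = 0.1428571² + 0.5714286² + 0.1428571² + 0.1428571² = 0.0204082 + 0.3265306 + 0.0204082 + 0.0204082 = 0.3877551.
So 1/D = 2.578947, i.e. 2.5789 to 4 decimal places.

2.5789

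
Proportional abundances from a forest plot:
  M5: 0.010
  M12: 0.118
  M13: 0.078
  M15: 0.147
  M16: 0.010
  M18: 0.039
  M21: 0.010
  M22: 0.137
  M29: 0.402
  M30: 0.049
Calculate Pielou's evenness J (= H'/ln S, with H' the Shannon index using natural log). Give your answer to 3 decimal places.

H' = −Σ pᵢ ln pᵢ = −((-0.04605) + (-0.25217) + (-0.19898) + (-0.28185) + (-0.04605) + (-0.12652) + (-0.04605) + (-0.27233) + (-0.36634) + (-0.14778)) = 1.78413 (working shown to 5 dp, full precision carried).
With S = 10 species, ln S = 2.30259, so J = 1.78413/2.30259 = 0.77484, i.e. 0.775 to 3 decimal places.

0.775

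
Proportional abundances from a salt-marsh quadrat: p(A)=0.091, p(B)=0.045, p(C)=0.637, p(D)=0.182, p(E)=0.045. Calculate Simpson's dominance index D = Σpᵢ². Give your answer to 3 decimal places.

0.451

D = 0.091² + 0.045² + 0.637² + 0.182² + 0.045² = 0.00828 + 0.00202 + 0.40577 + 0.03312 + 0.00202 = 0.45122 (working shown to 5 dp, full precision carried).
To 3 decimal places, D = 0.451.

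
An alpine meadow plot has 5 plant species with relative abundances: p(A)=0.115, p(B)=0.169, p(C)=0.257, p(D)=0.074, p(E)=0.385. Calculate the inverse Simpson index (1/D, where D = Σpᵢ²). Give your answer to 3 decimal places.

D = 0.115² + 0.169² + 0.257² + 0.074² + 0.385² = 0.0132250 + 0.0285610 + 0.0660490 + 0.0054760 + 0.1482250 = 0.2615360 (working shown to 7 dp, full precision carried).
So 1/D = 3.82357, i.e. 3.824 to 3 decimal places.

3.824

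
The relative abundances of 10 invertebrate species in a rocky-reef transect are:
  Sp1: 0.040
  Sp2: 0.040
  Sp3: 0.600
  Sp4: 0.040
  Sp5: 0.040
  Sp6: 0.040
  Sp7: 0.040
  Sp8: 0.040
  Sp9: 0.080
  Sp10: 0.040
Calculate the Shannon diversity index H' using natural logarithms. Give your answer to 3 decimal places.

1.539

Each pᵢ ln pᵢ term (working shown to 5 dp, full precision carried): 0.04×(-3.21888)=-0.12876, 0.04×(-3.21888)=-0.12876, 0.6×(-0.51083)=-0.30650, 0.04×(-3.21888)=-0.12876, 0.04×(-3.21888)=-0.12876, 0.04×(-3.21888)=-0.12876, 0.04×(-3.21888)=-0.12876, 0.04×(-3.21888)=-0.12876, 0.08×(-2.52573)=-0.20206, 0.04×(-3.21888)=-0.12876.
Sum = -1.53859, so H' = 1.539.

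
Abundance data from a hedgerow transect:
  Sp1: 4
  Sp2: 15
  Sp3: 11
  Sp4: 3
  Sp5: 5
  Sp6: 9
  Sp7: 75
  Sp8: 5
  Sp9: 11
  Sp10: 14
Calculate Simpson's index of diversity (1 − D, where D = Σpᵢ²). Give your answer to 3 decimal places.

Total N = 4+15+11+3+5+9+75+5+11+14 = 152, so the proportions are 0.02632, 0.09868, 0.07237, 0.01974, 0.03289, 0.05921, 0.49342, 0.03289, 0.07237, 0.09211 (working shown to 5 dp, full precision carried).
D = 0.02632² + 0.09868² + 0.07237² + 0.01974² + 0.03289² + 0.05921² + 0.49342² + 0.03289² + 0.07237² + 0.09211² = 0.00069 + 0.00974 + 0.00524 + 0.00039 + 0.00108 + 0.00351 + 0.24346 + 0.00108 + 0.00524 + 0.00848 = 0.27891.
So 1 − D = 0.72109, i.e. 0.721 to 3 decimal places.

0.721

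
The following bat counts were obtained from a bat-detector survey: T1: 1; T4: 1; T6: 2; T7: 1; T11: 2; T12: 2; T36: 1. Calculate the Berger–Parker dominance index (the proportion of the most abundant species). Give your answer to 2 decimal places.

0.20

Total N = 1+1+2+1+2+2+1 = 10, so the proportions are 0.1, 0.1, 0.2, 0.1, 0.2, 0.2, 0.1 (working shown to 4 dp, full precision carried).
The largest proportion is 0.2, i.e. d = 0.20 to 2 decimal places.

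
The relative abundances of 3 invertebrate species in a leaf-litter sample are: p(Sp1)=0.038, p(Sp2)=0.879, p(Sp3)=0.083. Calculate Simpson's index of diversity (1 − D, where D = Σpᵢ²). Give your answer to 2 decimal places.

0.22

D = 0.038² + 0.879² + 0.083² = 0.0014 + 0.7726 + 0.0069 = 0.7810 (working shown to 4 dp, full precision carried).
So 1 − D = 0.2190, i.e. 0.22 to 2 decimal places.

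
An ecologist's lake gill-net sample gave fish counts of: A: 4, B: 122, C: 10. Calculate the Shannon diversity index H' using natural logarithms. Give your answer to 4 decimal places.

Total N = 4+122+10 = 136, so the proportions are 0.029412, 0.897059, 0.073529 (working shown to 6 dp, full precision carried).
Each pᵢ ln pᵢ term: 0.029412×(-3.526361)=-0.103716, 0.897059×(-0.108634)=-0.097451, 0.073529×(-2.610070)=-0.191917.
Sum = -0.393084, so H' = 0.3931.

0.3931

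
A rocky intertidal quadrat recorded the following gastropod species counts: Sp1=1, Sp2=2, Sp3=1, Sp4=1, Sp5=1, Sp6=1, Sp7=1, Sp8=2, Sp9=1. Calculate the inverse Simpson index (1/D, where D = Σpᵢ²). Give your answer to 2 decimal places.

8.07

Total N = 1+2+1+1+1+1+1+2+1 = 11, so the proportions are 0.090909, 0.181818, 0.090909, 0.090909, 0.090909, 0.090909, 0.090909, 0.181818, 0.090909 (working shown to 6 dp, full precision carried).
D = 0.090909² + 0.181818² + 0.090909² + 0.090909² + 0.090909² + 0.090909² + 0.090909² + 0.181818² + 0.090909² = 0.008264 + 0.033058 + 0.008264 + 0.008264 + 0.008264 + 0.008264 + 0.008264 + 0.033058 + 0.008264 = 0.123967.
So 1/D = 8.0667, i.e. 8.07 to 2 decimal places.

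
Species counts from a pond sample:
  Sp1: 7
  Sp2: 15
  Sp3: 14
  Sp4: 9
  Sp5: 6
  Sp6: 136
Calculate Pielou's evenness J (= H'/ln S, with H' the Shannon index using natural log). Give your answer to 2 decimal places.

Total N = 7+15+14+9+6+136 = 187, so the proportions are 0.0374, 0.0802, 0.0749, 0.0481, 0.0321, 0.7273 (working shown to 4 dp, full precision carried).
H' = −Σ pᵢ ln pᵢ = −((-0.1230) + (-0.2024) + (-0.1941) + (-0.1460) + (-0.1104) + (-0.2316)) = 1.0074.
With S = 6 species, ln S = 1.7918, so J = 1.0074/1.7918 = 0.5622, i.e. 0.56 to 2 decimal places.

0.56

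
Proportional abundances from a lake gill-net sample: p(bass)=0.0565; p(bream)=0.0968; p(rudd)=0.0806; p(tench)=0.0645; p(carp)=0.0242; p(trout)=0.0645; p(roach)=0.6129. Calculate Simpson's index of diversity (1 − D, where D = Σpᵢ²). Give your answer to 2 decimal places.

D = 0.0565² + 0.0968² + 0.0806² + 0.0645² + 0.0242² + 0.0645² + 0.6129² = 0.0032 + 0.0094 + 0.0065 + 0.0042 + 0.0006 + 0.0042 + 0.3756 = 0.4036 (working shown to 4 dp, full precision carried).
So 1 − D = 0.5964, i.e. 0.60 to 2 decimal places.

0.60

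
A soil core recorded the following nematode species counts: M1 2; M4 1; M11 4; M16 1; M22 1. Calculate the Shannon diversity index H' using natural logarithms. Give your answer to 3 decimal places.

Total N = 2+1+4+1+1 = 9, so the proportions are 0.22222, 0.11111, 0.44444, 0.11111, 0.11111 (working shown to 5 dp, full precision carried).
Each pᵢ ln pᵢ term: 0.22222×(-1.50408)=-0.33424, 0.11111×(-2.19722)=-0.24414, 0.44444×(-0.81093)=-0.36041, 0.11111×(-2.19722)=-0.24414, 0.11111×(-2.19722)=-0.24414.
Sum = -1.42706, so H' = 1.427.

1.427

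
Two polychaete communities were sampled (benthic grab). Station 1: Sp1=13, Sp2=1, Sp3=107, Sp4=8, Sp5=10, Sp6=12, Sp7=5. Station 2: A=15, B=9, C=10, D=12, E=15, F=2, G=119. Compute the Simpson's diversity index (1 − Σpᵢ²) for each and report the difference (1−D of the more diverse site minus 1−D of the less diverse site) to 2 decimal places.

0.04

Station 1: N=156, proportions 0.0833, 0.0064, 0.6859, 0.0513, 0.0641, 0.0769, 0.0321, giving 1−D = 0.5089 (working shown to 4 dp, full precision carried).
Station 2: N=182, proportions 0.0824, 0.0495, 0.0549, 0.0659, 0.0824, 0.011, 0.6538, giving 1−D = 0.5490.
Difference = |0.5089 − 0.5490| = 0.0401, i.e. 0.04 to 2 decimal places.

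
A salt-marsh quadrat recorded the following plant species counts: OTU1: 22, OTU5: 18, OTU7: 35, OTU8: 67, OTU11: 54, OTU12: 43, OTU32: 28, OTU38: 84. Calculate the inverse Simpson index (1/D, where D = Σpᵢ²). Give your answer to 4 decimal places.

6.4412

Total N = 22+18+35+67+54+43+28+84 = 351, so the proportions are 0.06267806, 0.05128205, 0.0997151, 0.19088319, 0.15384615, 0.12250712, 0.07977208, 0.23931624 (working shown to 8 dp, full precision carried).
D = 0.06267806² + 0.05128205² + 0.0997151² + 0.19088319² + 0.15384615² + 0.12250712² + 0.07977208² + 0.23931624² = 0.00392854 + 0.00262985 + 0.00994310 + 0.03643639 + 0.02366864 + 0.01500800 + 0.00636358 + 0.05727226 = 0.15525036.
So 1/D = 6.441209, i.e. 6.4412 to 4 decimal places.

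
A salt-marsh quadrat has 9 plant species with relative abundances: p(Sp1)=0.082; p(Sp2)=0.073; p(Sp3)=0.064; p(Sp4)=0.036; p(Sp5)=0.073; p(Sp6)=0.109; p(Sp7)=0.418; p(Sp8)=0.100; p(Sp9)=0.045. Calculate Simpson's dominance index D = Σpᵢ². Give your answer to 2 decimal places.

0.22

D = 0.082² + 0.073² + 0.064² + 0.036² + 0.073² + 0.109² + 0.418² + 0.1² + 0.045² = 0.0067 + 0.0053 + 0.0041 + 0.0013 + 0.0053 + 0.0119 + 0.1747 + 0.0100 + 0.0020 = 0.2214 (working shown to 4 dp, full precision carried).
To 2 decimal places, D = 0.22.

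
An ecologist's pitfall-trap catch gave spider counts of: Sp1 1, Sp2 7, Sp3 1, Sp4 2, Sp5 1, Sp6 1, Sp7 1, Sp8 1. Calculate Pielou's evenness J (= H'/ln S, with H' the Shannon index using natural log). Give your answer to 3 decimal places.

0.821

Total N = 1+7+1+2+1+1+1+1 = 15, so the proportions are 0.06667, 0.46667, 0.06667, 0.13333, 0.06667, 0.06667, 0.06667, 0.06667 (working shown to 5 dp, full precision carried).
H' = −Σ pᵢ ln pᵢ = −((-0.18054) + (-0.35567) + (-0.18054) + (-0.26865) + (-0.18054) + (-0.18054) + (-0.18054) + (-0.18054)) = 1.70754.
With S = 8 species, ln S = 2.07944, so J = 1.70754/2.07944 = 0.82115, i.e. 0.821 to 3 decimal places.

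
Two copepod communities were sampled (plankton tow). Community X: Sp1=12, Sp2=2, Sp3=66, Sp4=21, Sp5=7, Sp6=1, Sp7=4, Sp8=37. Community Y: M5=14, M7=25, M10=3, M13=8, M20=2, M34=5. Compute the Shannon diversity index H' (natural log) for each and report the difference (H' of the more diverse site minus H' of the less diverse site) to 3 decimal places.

Community X: N=150, proportions 0.08, 0.01333, 0.44, 0.14, 0.04667, 0.00667, 0.02667, 0.24667, giving H' = 1.51445 (working shown to 5 dp, full precision carried).
Community Y: N=57, proportions 0.24561, 0.4386, 0.05263, 0.14035, 0.03509, 0.08772, giving H' = 1.46790.
Difference = |1.51445 − 1.46790| = 0.04655, i.e. 0.047 to 3 decimal places.

0.047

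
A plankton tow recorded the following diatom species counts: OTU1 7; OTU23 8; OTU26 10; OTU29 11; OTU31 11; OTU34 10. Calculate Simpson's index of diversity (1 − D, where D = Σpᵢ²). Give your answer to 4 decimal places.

Total N = 7+8+10+11+11+10 = 57, so the proportions are 0.122807, 0.140351, 0.175439, 0.192982, 0.192982, 0.175439 (working shown to 6 dp, full precision carried).
D = 0.122807² + 0.140351² + 0.175439² + 0.192982² + 0.192982² + 0.175439² = 0.015082 + 0.019698 + 0.030779 + 0.037242 + 0.037242 + 0.030779 = 0.170822.
So 1 − D = 0.829178, i.e. 0.8292 to 4 decimal places.

0.8292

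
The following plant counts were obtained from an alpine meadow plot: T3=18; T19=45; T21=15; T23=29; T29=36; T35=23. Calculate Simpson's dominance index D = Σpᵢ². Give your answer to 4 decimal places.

0.1902

Total N = 18+45+15+29+36+23 = 166, so the proportions are 0.108434, 0.271084, 0.090361, 0.174699, 0.216867, 0.138554 (working shown to 6 dp, full precision carried).
D = 0.108434² + 0.271084² + 0.090361² + 0.174699² + 0.216867² + 0.138554² = 0.011758 + 0.073487 + 0.008165 + 0.030520 + 0.047031 + 0.019197 = 0.190158.
To 4 decimal places, D = 0.1902.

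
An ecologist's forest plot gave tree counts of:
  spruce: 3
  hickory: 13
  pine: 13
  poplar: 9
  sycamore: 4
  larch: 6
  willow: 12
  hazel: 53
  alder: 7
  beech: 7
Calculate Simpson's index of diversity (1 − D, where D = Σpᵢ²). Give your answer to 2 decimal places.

Total N = 3+13+13+9+4+6+12+53+7+7 = 127, so the proportions are 0.0236, 0.1024, 0.1024, 0.0709, 0.0315, 0.0472, 0.0945, 0.4173, 0.0551, 0.0551 (working shown to 4 dp, full precision carried).
D = 0.0236² + 0.1024² + 0.1024² + 0.0709² + 0.0315² + 0.0472² + 0.0945² + 0.4173² + 0.0551² + 0.0551² = 0.0006 + 0.0105 + 0.0105 + 0.0050 + 0.0010 + 0.0022 + 0.0089 + 0.1742 + 0.0030 + 0.0030 = 0.2189.
So 1 − D = 0.7811, i.e. 0.78 to 2 decimal places.

0.78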